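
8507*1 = 8507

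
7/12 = 7/12 =0.58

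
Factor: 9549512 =2^3*7^2* 17^1*1433^1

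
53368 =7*7624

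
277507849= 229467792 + 48040057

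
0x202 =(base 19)181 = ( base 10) 514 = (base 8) 1002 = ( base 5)4024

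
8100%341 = 257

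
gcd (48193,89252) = 1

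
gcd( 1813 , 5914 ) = 1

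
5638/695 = 5638/695=8.11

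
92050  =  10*9205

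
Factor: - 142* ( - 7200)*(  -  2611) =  -2^6*3^2*5^2*7^1*71^1 * 373^1 = - 2669486400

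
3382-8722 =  - 5340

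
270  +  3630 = 3900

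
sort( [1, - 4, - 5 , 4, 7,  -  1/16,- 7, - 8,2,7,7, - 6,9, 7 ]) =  [ - 8, - 7,  -  6, - 5, - 4, - 1/16,1,2,4,7,7, 7 , 7,9]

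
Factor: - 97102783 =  - 1049^1 * 92567^1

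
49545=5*9909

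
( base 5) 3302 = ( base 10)452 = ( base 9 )552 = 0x1c4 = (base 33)dn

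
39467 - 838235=-798768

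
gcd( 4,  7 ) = 1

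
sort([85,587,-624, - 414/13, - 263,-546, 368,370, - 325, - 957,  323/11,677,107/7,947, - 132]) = [ - 957, - 624, - 546, - 325 ,-263,- 132, - 414/13,107/7,323/11,85,368,370,  587,677,947 ] 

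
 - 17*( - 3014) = 51238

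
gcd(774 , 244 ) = 2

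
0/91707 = 0  =  0.00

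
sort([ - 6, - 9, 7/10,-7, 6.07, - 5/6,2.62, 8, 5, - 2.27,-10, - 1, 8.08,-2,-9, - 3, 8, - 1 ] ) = [ - 10, - 9, - 9 , - 7, - 6, - 3, -2.27, - 2, - 1, - 1,  -  5/6, 7/10, 2.62,  5, 6.07, 8,8, 8.08]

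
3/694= 3/694 = 0.00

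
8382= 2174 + 6208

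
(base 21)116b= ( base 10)9839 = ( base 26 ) EEB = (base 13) 462B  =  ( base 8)23157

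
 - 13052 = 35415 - 48467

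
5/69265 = 1/13853 =0.00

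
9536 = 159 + 9377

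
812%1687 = 812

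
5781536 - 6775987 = -994451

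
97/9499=97/9499 = 0.01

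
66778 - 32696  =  34082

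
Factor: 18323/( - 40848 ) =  -2^( - 4 )*3^(-1)*23^ ( - 1)*37^(-1)*73^1 * 251^1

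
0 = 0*17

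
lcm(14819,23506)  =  681674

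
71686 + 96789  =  168475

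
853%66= 61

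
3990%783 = 75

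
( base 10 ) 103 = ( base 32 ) 37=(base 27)3m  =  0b1100111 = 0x67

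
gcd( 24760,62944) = 8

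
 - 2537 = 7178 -9715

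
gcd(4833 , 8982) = 9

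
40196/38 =1057 + 15/19 = 1057.79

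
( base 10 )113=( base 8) 161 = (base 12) 95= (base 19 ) 5i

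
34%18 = 16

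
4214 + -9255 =-5041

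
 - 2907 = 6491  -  9398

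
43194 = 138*313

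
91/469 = 13/67 = 0.19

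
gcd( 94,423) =47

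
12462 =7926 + 4536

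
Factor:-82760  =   - 2^3 * 5^1*2069^1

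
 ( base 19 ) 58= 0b1100111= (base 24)47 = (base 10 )103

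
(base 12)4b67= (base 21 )J97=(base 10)8575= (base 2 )10000101111111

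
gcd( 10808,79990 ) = 2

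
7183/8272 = 653/752 = 0.87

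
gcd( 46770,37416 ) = 9354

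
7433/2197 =3 + 842/2197 = 3.38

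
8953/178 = 50+53/178=   50.30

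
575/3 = 191 + 2/3 = 191.67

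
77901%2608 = 2269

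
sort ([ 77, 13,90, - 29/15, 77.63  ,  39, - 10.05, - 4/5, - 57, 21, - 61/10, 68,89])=[ - 57,- 10.05,  -  61/10, - 29/15 , - 4/5, 13,21,39,68, 77,  77.63,89,90 ] 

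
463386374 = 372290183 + 91096191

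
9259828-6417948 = 2841880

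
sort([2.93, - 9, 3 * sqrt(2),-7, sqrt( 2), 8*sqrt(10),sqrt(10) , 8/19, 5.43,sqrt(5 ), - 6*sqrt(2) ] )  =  [ - 9,-6*sqrt(2) ,  -  7, 8/19, sqrt(2), sqrt( 5), 2.93,  sqrt(10), 3*sqrt (2), 5.43, 8*sqrt(10 )]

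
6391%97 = 86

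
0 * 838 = 0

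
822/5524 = 411/2762 = 0.15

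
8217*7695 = 63229815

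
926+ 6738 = 7664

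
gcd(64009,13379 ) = 1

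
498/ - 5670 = -1 + 862/945 = - 0.09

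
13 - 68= - 55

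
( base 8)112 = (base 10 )74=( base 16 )4a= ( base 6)202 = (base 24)32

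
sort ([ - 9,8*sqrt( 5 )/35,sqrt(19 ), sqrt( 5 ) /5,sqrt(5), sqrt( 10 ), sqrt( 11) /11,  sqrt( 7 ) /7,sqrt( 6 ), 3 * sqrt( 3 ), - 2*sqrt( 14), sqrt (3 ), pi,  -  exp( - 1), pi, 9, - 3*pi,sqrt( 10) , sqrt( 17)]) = [ - 3*pi , - 9, - 2*sqrt( 14 ), - exp( - 1 ),sqrt( 11)/11,sqrt (7)/7 , sqrt (5)/5,8*sqrt(5) /35 , sqrt( 3 ), sqrt( 5) , sqrt(6),pi, pi, sqrt( 10) , sqrt( 10), sqrt (17),sqrt (19 ), 3 * sqrt(3 ),9] 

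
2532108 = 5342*474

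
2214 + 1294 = 3508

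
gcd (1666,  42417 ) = 1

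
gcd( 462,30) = 6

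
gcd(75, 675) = 75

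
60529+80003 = 140532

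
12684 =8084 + 4600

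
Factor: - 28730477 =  - 3083^1*9319^1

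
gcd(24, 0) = 24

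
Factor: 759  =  3^1*11^1* 23^1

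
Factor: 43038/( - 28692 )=  -  3/2=- 2^( - 1 )*3^1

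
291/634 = 291/634 = 0.46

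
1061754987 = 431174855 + 630580132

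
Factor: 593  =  593^1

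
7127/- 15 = -476+13/15=- 475.13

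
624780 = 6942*90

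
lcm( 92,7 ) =644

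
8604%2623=735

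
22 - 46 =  - 24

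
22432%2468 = 220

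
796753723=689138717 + 107615006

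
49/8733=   49/8733 = 0.01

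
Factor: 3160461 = 3^1*1053487^1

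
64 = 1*64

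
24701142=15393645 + 9307497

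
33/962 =33/962=0.03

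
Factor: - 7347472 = -2^4*11^1  *  109^1*383^1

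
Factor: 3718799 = 7^1*347^1 * 1531^1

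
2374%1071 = 232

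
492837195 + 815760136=1308597331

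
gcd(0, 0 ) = 0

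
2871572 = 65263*44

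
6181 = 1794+4387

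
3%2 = 1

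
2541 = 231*11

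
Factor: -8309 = -7^1*1187^1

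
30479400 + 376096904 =406576304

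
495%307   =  188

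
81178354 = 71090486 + 10087868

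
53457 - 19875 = 33582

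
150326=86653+63673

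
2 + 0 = 2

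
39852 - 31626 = 8226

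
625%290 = 45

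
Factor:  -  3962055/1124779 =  - 3^1*5^1*61^(- 1 )*18439^(-1 )*264137^1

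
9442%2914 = 700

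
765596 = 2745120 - 1979524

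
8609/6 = 1434 + 5/6 = 1434.83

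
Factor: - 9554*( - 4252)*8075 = 2^3*5^2*17^2*19^1*281^1*1063^1 = 328035634600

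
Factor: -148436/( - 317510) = 2^1*5^( - 1)*43^1*863^1*31751^ (- 1) = 74218/158755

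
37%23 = 14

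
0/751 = 0 = 0.00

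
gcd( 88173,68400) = 9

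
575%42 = 29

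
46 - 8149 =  - 8103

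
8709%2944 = 2821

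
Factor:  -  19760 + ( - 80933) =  - 100693^1 = - 100693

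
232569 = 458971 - 226402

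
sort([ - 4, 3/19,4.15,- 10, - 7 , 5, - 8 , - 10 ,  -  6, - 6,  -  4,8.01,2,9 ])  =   [- 10, - 10, - 8,-7,-6, - 6, - 4, - 4,3/19,2,  4.15, 5,8.01,9]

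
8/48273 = 8/48273 =0.00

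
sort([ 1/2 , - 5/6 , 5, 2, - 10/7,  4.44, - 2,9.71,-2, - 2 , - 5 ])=[ - 5,-2, - 2, - 2, - 10/7, - 5/6 , 1/2 , 2, 4.44,5 , 9.71 ]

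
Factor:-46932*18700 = -877628400 = -  2^4*3^1*5^2*11^1*17^1*3911^1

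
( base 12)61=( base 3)2201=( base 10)73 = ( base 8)111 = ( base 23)34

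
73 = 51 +22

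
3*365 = 1095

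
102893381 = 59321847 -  - 43571534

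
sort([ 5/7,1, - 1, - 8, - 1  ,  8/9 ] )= [ - 8, - 1, - 1,5/7, 8/9, 1] 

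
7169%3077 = 1015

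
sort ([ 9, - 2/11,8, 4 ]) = [-2/11,4, 8,9]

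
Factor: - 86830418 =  - 2^1*19^1*59^1*38729^1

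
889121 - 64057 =825064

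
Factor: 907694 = 2^1*453847^1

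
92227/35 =92227/35 = 2635.06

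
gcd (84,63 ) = 21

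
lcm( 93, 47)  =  4371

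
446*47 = 20962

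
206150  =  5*41230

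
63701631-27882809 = 35818822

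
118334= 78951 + 39383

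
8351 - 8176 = 175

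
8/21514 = 4/10757= 0.00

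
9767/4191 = 2 + 1385/4191 = 2.33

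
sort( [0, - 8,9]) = [ - 8, 0,9 ]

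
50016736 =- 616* ( - 81196 ) 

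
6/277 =6/277=0.02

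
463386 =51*9086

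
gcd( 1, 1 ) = 1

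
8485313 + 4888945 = 13374258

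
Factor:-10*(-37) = 2^1*5^1*37^1=370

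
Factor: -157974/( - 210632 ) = 2^( - 2)*3^1 = 3/4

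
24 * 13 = 312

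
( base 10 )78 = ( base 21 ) 3F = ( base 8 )116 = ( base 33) 2C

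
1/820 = 1/820 = 0.00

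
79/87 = 79/87 = 0.91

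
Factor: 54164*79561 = 4309342004=2^2*11^1 *1231^1*79561^1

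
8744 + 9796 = 18540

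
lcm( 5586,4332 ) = 212268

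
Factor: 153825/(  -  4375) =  - 879/25 = - 3^1*5^( - 2) * 293^1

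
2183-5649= - 3466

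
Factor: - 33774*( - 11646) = 2^2*3^3*13^1*433^1*647^1 = 393332004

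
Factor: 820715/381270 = 917/426 = 2^(-1)*3^( - 1) * 7^1*71^( - 1)*131^1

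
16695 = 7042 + 9653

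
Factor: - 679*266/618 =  - 3^(-1)*7^2*19^1*97^1*103^( - 1 ) = -  90307/309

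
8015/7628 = 1  +  387/7628 = 1.05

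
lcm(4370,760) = 17480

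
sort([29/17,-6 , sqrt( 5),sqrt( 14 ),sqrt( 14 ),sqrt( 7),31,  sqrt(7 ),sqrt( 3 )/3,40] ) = [- 6,sqrt(3 ) /3,29/17,  sqrt( 5 ),sqrt( 7 ),sqrt(7 ),  sqrt( 14),  sqrt ( 14 ),31,40] 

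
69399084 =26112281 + 43286803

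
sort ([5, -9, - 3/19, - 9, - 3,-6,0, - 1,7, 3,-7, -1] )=[ - 9, - 9, - 7,-6, - 3,  -  1, - 1,  -  3/19,0,3,  5,7] 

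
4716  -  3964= 752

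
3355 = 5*671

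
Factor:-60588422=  - 2^1*877^1 * 34543^1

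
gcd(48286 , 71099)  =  7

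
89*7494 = 666966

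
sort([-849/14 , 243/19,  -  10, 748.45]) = [ - 849/14,-10,243/19,748.45]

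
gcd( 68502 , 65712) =6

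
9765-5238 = 4527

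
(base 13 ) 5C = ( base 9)85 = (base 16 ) 4D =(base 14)57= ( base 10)77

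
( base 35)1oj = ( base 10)2084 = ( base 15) 93e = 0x824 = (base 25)389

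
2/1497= 2/1497 =0.00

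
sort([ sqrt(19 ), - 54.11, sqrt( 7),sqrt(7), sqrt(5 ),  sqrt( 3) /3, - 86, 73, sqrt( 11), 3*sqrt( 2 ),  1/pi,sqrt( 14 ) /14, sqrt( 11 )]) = [ - 86,-54.11, sqrt (14)/14,  1/pi,  sqrt( 3 )/3,sqrt( 5),sqrt(7), sqrt( 7), sqrt(11), sqrt( 11),  3*sqrt( 2),sqrt( 19), 73]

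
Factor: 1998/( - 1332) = -3/2 = - 2^( - 1 )*3^1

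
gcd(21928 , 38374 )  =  5482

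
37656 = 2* 18828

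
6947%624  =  83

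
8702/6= 1450 + 1/3= 1450.33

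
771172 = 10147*76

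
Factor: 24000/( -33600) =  - 5/7 = - 5^1*7^( - 1 ) 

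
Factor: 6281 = 11^1*571^1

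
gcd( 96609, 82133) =1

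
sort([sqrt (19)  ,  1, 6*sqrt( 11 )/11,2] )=[1, 6 * sqrt ( 11 ) /11,2,sqrt ( 19)] 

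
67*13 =871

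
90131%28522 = 4565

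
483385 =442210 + 41175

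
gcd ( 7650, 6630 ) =510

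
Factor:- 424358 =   -  2^1*11^1*19289^1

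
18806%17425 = 1381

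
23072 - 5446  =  17626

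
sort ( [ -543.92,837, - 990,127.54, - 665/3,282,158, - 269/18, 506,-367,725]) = [- 990, - 543.92, - 367, - 665/3, - 269/18, 127.54  ,  158,282,506,725,837 ] 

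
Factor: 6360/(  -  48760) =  - 3/23 = -3^1*23^(  -  1 )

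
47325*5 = 236625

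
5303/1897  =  2 + 1509/1897 = 2.80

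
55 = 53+2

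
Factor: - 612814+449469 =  - 5^1*7^1*13^1*359^1 = - 163345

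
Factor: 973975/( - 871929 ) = - 3^( - 2)*5^2*19^( - 1)*5099^(-1) * 38959^1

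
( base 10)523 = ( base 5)4043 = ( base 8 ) 1013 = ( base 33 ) FS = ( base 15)24D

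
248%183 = 65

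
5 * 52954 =264770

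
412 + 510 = 922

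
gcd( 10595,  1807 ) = 13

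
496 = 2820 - 2324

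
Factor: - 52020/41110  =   - 2^1*3^2 * 17^2 * 4111^( - 1) = - 5202/4111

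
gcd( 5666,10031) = 1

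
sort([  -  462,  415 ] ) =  [  -  462,415 ] 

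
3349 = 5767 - 2418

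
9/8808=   3/2936=0.00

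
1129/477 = 2 +175/477 = 2.37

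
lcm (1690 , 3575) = 92950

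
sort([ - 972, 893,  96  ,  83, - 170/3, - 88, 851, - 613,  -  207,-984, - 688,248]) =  [ - 984 ,  -  972, - 688, -613, - 207, - 88, - 170/3,83,96, 248,851,893]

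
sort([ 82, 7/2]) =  [ 7/2 , 82] 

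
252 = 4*63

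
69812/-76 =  - 919 + 8/19 = -  918.58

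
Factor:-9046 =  - 2^1*4523^1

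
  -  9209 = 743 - 9952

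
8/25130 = 4/12565 = 0.00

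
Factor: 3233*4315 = 13950395 = 5^1*53^1*61^1*863^1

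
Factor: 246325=5^2*59^1 * 167^1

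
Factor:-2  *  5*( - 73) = 730 = 2^1*5^1*73^1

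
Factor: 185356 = 2^2*149^1 * 311^1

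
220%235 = 220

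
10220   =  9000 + 1220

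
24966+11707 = 36673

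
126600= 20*6330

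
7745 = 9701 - 1956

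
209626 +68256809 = 68466435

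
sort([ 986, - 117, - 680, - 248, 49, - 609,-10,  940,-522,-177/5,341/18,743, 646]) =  [-680  , - 609, - 522,-248,-117, - 177/5, - 10,  341/18, 49, 646,743 , 940,986]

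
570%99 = 75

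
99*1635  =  161865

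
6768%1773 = 1449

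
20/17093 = 20/17093=0.00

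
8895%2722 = 729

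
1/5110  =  1/5110 = 0.00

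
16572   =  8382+8190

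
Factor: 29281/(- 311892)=-89/948 = - 2^ ( - 2)*3^( - 1)*79^ ( - 1 )*89^1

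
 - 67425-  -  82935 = 15510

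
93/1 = 93 = 93.00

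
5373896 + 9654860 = 15028756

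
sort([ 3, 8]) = [ 3, 8]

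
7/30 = 7/30 = 0.23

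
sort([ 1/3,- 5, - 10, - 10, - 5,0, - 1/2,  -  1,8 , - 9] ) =[ - 10, - 10, - 9, - 5, - 5, - 1 ,-1/2, 0,1/3,8 ] 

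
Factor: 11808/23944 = 36/73 = 2^2* 3^2*73^(  -  1)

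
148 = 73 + 75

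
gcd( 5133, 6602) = 1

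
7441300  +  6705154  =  14146454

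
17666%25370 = 17666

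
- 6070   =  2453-8523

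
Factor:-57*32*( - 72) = 131328  =  2^8*3^3*19^1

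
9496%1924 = 1800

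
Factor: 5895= 3^2 *5^1*131^1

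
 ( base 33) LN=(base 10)716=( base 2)1011001100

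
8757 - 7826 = 931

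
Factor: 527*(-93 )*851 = -41708361= - 3^1*17^1*23^1*31^2 * 37^1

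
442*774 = 342108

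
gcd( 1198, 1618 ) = 2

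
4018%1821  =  376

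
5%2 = 1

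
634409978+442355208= 1076765186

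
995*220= 218900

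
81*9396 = 761076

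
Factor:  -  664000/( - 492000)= 166/123  =  2^1*3^(-1 )*41^( -1 )*83^1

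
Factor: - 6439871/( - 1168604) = 2^( - 2)*53^1*197^( - 1) *1483^(-1)*121507^1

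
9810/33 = 3270/11 = 297.27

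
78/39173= 78/39173=0.00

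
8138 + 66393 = 74531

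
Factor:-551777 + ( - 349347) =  - 901124 = - 2^2 * 7^1* 32183^1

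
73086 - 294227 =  - 221141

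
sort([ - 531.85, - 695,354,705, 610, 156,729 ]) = [ - 695,  -  531.85,156, 354, 610, 705, 729 ] 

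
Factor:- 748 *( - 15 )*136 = 1525920 = 2^5*3^1*5^1*11^1*17^2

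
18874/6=9437/3 = 3145.67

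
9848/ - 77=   -  128+8/77 = - 127.90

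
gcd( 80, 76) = 4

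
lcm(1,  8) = 8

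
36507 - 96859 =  - 60352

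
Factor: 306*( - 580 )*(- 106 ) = 2^4*3^2*5^1*17^1*29^1*53^1 = 18812880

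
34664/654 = 17332/327= 53.00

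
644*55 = 35420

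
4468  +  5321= 9789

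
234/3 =78= 78.00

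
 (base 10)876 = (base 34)pq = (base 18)2cc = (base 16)36c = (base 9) 1173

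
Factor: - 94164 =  - 2^2*3^1*7^1*19^1*59^1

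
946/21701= 946/21701 = 0.04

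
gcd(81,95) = 1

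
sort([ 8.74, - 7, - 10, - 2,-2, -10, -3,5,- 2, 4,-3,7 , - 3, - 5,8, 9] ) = [- 10,-10, - 7, - 5, - 3,- 3, - 3, - 2, - 2, - 2,4 , 5  ,  7,8,8.74, 9]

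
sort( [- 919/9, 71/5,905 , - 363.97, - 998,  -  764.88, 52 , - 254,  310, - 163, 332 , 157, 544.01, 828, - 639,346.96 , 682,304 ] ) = [ - 998,  -  764.88 , - 639, - 363.97, -254, - 163, - 919/9,  71/5,  52,  157, 304,310,  332,346.96, 544.01 , 682,  828,905 ] 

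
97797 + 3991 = 101788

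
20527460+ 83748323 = 104275783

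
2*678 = 1356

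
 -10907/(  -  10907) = 1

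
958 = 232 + 726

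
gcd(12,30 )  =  6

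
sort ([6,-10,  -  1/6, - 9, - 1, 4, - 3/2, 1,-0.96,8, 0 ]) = [ - 10, - 9, - 3/2, - 1, - 0.96, - 1/6, 0, 1, 4, 6, 8] 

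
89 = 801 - 712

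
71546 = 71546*1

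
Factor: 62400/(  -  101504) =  - 2^( - 1 )*3^1*5^2*61^ ( - 1) = -  75/122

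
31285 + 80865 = 112150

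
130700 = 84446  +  46254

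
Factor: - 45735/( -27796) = 2^( - 2)*  3^1*5^1*3049^1 * 6949^( - 1 ) 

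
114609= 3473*33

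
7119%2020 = 1059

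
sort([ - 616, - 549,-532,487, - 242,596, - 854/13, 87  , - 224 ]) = [ - 616, - 549, - 532, - 242, - 224, - 854/13,87,487,596 ] 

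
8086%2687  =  25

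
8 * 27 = 216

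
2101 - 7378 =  - 5277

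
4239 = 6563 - 2324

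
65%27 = 11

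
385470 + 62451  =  447921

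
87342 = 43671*2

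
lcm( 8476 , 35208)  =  457704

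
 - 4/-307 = 4/307= 0.01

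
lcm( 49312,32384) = 2169728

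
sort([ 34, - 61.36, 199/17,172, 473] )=[ - 61.36, 199/17, 34, 172, 473] 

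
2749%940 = 869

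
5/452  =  5/452  =  0.01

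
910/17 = 910/17  =  53.53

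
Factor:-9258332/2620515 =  -2^2 * 3^(-1 )*5^(-1 )*41^( - 1) * 4261^ (-1) * 2314583^1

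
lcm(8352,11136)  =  33408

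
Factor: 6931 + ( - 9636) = -2705=-5^1*541^1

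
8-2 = 6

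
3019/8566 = 3019/8566 = 0.35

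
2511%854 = 803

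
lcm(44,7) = 308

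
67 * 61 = 4087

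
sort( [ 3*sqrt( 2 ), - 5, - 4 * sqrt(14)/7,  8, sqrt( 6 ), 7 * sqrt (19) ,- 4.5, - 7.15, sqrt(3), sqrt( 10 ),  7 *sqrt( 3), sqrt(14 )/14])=[ - 7.15 , - 5,-4.5, - 4*sqrt (14) /7, sqrt( 14)/14,sqrt( 3) , sqrt( 6),sqrt( 10), 3*  sqrt(2), 8, 7 * sqrt(3), 7*  sqrt( 19 ) ] 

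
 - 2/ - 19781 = 2/19781 = 0.00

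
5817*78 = 453726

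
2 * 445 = 890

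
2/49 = 2/49 = 0.04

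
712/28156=178/7039 = 0.03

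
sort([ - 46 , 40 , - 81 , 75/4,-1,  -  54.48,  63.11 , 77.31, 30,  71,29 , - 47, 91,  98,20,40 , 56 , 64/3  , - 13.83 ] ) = [  -  81, - 54.48, - 47,  -  46, - 13.83, - 1,75/4,20,64/3,29, 30, 40,40,  56, 63.11, 71,77.31,91, 98 ] 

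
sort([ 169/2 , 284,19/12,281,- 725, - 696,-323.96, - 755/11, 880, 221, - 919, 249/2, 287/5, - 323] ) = [ - 919 , - 725, - 696,- 323.96 , - 323, - 755/11,19/12, 287/5,  169/2, 249/2, 221,281, 284,880]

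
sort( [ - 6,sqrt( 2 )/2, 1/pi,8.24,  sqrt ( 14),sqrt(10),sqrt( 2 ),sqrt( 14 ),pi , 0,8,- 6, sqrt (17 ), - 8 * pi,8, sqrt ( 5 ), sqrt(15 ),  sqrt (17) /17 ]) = [-8  *pi ,-6, - 6,0,sqrt( 17) /17,1/pi, sqrt(2 ) /2,sqrt(2 ),sqrt( 5 ), pi, sqrt ( 10), sqrt ( 14), sqrt(14 ), sqrt( 15 ), sqrt( 17 ),8, 8 , 8.24 ] 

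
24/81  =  8/27 = 0.30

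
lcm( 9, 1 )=9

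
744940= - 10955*( - 68)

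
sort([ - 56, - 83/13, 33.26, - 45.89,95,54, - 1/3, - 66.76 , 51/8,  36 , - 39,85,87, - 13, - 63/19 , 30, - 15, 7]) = [ - 66.76, - 56 , - 45.89,  -  39, - 15,  -  13, - 83/13, -63/19, - 1/3 , 51/8,  7, 30, 33.26, 36,54,85 , 87, 95] 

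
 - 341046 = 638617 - 979663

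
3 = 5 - 2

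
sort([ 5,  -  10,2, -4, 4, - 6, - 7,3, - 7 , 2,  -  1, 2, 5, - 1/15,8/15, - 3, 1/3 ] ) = [ - 10, - 7, - 7, -6, - 4, - 3, - 1, - 1/15,  1/3, 8/15, 2, 2, 2,  3, 4,5, 5]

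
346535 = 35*9901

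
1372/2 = 686 = 686.00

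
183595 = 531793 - 348198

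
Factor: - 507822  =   - 2^1*3^1 * 7^1*107^1 * 113^1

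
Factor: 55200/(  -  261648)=  -  50/237  =  -  2^1 * 3^(-1)*5^2*79^( - 1)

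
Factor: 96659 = 163^1*593^1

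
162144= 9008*18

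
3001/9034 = 3001/9034 = 0.33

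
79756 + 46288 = 126044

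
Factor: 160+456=2^3*7^1*11^1 = 616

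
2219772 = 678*3274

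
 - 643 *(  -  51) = 32793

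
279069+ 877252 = 1156321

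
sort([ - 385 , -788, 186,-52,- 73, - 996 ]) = [ - 996,  -  788,-385,  -  73, - 52,186 ]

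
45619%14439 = 2302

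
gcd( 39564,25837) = 7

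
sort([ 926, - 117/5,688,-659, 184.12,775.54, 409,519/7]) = [ - 659, - 117/5, 519/7, 184.12, 409,688  ,  775.54, 926]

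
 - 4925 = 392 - 5317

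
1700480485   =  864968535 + 835511950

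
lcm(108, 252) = 756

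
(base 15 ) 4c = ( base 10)72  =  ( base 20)3c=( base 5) 242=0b1001000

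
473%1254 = 473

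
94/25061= 94/25061 =0.00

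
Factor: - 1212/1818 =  - 2^1*3^( - 1) = -2/3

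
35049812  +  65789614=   100839426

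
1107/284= 3 + 255/284 = 3.90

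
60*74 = 4440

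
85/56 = 85/56  =  1.52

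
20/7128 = 5/1782=0.00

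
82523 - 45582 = 36941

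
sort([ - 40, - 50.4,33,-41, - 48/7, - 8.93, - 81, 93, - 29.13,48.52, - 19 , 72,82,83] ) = [ - 81 , - 50.4 , - 41, -40, - 29.13, - 19, - 8.93, - 48/7,33,48.52,72,  82,83,93 ] 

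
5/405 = 1/81 = 0.01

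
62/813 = 62/813= 0.08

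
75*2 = 150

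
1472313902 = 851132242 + 621181660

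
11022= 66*167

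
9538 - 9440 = 98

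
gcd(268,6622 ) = 2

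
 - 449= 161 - 610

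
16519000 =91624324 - 75105324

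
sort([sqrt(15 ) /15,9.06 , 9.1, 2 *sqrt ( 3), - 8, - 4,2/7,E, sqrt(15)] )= [  -  8,- 4,sqrt ( 15)/15, 2/7, E,2*sqrt ( 3),sqrt( 15 ), 9.06,9.1 ] 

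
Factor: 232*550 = 2^4*5^2 *11^1*29^1 = 127600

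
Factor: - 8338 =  - 2^1 * 11^1*379^1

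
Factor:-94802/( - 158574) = 443/741 = 3^( - 1)*13^( - 1)*19^(-1 ) * 443^1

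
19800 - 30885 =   -  11085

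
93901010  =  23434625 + 70466385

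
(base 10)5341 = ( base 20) d71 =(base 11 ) 4016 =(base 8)12335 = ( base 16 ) 14DD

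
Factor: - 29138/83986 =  - 7^( -2)*17^1 = - 17/49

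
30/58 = 15/29=0.52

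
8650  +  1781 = 10431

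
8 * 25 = 200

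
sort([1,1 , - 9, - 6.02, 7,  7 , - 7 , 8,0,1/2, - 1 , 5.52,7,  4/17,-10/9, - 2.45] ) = [ - 9 , - 7, - 6.02, - 2.45, - 10/9 , - 1,  0, 4/17, 1/2,  1, 1, 5.52,7,7 , 7,8 ]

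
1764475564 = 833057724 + 931417840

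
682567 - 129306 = 553261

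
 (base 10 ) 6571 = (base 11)4a34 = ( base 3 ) 100000101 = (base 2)1100110101011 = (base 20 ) G8B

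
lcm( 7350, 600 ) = 29400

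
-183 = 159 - 342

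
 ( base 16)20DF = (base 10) 8415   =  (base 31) 8ne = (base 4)2003133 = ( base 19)145H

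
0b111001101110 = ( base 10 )3694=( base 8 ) 7156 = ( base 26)5c2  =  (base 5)104234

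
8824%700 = 424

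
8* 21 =168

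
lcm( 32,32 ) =32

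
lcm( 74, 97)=7178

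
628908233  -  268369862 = 360538371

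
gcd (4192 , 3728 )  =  16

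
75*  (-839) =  - 62925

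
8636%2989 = 2658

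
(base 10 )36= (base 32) 14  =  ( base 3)1100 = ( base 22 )1e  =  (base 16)24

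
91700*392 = 35946400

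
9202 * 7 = 64414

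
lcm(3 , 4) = 12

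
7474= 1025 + 6449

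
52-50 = 2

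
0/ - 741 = 0/1 = - 0.00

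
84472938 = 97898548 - 13425610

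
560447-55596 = 504851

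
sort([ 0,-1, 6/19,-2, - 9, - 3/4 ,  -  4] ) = [ - 9,-4 ,-2, - 1,-3/4,0,6/19 ] 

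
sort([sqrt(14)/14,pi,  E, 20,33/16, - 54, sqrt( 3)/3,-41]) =[ - 54, - 41,sqrt ( 14)/14 , sqrt( 3)/3,33/16,E, pi,20] 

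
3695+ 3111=6806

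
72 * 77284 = 5564448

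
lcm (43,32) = 1376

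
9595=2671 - - 6924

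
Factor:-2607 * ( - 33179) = 86497653 = 3^1 * 11^1*79^1*33179^1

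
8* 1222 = 9776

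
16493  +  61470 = 77963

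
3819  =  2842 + 977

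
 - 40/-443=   40/443 = 0.09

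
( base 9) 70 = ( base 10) 63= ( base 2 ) 111111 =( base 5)223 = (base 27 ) 29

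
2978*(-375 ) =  - 1116750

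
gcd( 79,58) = 1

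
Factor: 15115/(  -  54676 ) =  - 2^( - 2)*5^1*  3023^1*13669^( - 1)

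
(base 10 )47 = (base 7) 65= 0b101111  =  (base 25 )1M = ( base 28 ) 1J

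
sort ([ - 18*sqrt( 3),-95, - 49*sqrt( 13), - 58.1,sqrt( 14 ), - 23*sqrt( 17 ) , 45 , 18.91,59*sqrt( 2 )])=[ - 49* sqrt( 13),-95, - 23*sqrt(17), - 58.1,-18*sqrt( 3),sqrt( 14), 18.91,45,59*sqrt(2 ) ]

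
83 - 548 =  - 465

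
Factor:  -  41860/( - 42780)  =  3^ ( - 1)*7^1*13^1*31^( - 1 ) = 91/93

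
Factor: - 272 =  - 2^4*17^1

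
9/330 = 3/110  =  0.03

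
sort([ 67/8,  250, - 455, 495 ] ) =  [ - 455,67/8, 250,  495 ]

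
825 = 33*25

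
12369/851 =14 + 455/851 = 14.53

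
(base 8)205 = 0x85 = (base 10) 133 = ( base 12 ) b1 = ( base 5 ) 1013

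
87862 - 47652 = 40210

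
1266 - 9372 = - 8106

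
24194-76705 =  - 52511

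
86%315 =86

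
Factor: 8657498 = 2^1*4328749^1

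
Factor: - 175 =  - 5^2*7^1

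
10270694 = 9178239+1092455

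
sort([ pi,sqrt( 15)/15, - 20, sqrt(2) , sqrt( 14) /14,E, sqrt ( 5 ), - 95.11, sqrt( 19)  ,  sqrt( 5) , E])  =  [ - 95.11, - 20, sqrt( 15)/15 , sqrt(14)/14, sqrt( 2 ) , sqrt( 5), sqrt( 5),E, E, pi, sqrt(19) ]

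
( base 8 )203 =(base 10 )131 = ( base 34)3t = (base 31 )47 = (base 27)4n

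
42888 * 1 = 42888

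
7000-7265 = -265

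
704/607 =704/607 = 1.16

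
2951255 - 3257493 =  - 306238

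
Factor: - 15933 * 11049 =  - 3^2*29^1*47^1*113^1*127^1 = - 176043717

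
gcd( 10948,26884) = 4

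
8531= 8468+63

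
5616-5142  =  474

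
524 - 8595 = -8071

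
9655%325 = 230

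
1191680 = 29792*40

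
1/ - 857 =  - 1+856/857= -0.00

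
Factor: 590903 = 17^1 * 34759^1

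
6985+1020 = 8005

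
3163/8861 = 3163/8861 = 0.36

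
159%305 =159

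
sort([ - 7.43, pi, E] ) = [-7.43, E, pi] 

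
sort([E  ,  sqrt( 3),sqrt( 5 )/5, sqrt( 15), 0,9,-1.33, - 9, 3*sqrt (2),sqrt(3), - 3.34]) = [ - 9, - 3.34,-1.33,  0,sqrt( 5)/5, sqrt( 3),sqrt( 3 ),E,sqrt(  15),3 *sqrt (2),  9 ] 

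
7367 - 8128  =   - 761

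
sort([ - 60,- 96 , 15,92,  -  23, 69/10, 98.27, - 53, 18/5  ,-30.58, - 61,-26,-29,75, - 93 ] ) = [ - 96, - 93,-61,  -  60, - 53 ,  -  30.58,  -  29, - 26,-23, 18/5,  69/10, 15, 75, 92 , 98.27 ] 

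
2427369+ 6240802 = 8668171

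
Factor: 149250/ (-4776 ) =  - 2^(-2)*5^3 =- 125/4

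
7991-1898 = 6093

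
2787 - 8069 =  - 5282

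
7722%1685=982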